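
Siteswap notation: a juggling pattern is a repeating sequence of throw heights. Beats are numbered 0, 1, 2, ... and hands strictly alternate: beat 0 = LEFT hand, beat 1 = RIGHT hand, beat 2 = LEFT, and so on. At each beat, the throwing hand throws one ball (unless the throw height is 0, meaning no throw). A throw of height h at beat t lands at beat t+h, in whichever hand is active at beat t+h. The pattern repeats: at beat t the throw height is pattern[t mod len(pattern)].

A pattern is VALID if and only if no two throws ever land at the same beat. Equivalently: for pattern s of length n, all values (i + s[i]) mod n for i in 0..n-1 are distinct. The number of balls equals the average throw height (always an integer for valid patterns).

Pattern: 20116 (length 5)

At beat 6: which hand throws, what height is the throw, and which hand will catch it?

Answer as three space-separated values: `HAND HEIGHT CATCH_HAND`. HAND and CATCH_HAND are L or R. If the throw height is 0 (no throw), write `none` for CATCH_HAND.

Beat 6: 6 mod 2 = 0, so hand = L
Throw height = pattern[6 mod 5] = pattern[1] = 0

Answer: L 0 none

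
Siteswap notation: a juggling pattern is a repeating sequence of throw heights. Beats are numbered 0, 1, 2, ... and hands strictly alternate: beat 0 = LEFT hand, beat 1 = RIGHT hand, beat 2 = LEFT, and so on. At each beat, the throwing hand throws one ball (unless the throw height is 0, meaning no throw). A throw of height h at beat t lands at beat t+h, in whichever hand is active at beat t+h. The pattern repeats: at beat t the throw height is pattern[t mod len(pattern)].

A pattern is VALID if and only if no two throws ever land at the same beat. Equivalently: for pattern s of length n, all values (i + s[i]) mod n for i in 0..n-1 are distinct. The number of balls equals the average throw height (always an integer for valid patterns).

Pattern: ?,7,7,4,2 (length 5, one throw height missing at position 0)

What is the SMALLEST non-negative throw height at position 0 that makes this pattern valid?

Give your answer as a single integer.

i=0: s[i]=? (unknown)
i=1: (1 + 7) mod 5 = 3
i=2: (2 + 7) mod 5 = 4
i=3: (3 + 4) mod 5 = 2
i=4: (4 + 2) mod 5 = 1
Known residues: [1, 2, 3, 4]; need a permutation of 0..4, so missing residue r = 0
Need (0 + s) mod 5 = 0; smallest s = (0 - 0) mod 5 = 0

Answer: 0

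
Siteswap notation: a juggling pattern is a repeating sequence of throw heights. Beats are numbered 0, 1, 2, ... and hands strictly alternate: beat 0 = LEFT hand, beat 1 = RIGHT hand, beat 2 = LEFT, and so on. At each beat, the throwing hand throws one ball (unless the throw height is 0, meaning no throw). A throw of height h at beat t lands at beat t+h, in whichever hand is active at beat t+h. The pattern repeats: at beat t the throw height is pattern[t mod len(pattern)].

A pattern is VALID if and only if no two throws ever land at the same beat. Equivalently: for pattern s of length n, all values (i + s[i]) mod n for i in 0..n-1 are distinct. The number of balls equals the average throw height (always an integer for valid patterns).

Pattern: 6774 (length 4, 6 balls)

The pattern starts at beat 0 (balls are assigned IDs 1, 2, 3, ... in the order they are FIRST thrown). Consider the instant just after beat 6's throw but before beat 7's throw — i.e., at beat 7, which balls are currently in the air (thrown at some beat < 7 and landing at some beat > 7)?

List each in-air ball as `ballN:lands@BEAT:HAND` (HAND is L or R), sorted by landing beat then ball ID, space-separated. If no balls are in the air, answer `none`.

Beat 0 (L): throw ball1 h=6 -> lands@6:L; in-air after throw: [b1@6:L]
Beat 1 (R): throw ball2 h=7 -> lands@8:L; in-air after throw: [b1@6:L b2@8:L]
Beat 2 (L): throw ball3 h=7 -> lands@9:R; in-air after throw: [b1@6:L b2@8:L b3@9:R]
Beat 3 (R): throw ball4 h=4 -> lands@7:R; in-air after throw: [b1@6:L b4@7:R b2@8:L b3@9:R]
Beat 4 (L): throw ball5 h=6 -> lands@10:L; in-air after throw: [b1@6:L b4@7:R b2@8:L b3@9:R b5@10:L]
Beat 5 (R): throw ball6 h=7 -> lands@12:L; in-air after throw: [b1@6:L b4@7:R b2@8:L b3@9:R b5@10:L b6@12:L]
Beat 6 (L): throw ball1 h=7 -> lands@13:R; in-air after throw: [b4@7:R b2@8:L b3@9:R b5@10:L b6@12:L b1@13:R]
Beat 7 (R): throw ball4 h=4 -> lands@11:R; in-air after throw: [b2@8:L b3@9:R b5@10:L b4@11:R b6@12:L b1@13:R]

Answer: ball2:lands@8:L ball3:lands@9:R ball5:lands@10:L ball6:lands@12:L ball1:lands@13:R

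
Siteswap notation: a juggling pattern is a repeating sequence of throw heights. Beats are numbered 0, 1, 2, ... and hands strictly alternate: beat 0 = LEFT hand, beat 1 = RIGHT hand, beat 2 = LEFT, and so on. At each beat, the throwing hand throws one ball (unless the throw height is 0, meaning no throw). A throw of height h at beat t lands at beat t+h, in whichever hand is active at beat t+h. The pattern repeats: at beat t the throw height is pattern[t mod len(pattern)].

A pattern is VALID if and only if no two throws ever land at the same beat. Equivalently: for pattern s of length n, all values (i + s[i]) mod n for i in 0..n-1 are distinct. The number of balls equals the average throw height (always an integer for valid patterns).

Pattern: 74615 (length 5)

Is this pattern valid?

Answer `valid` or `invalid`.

Answer: invalid

Derivation:
i=0: (i + s[i]) mod n = (0 + 7) mod 5 = 2
i=1: (i + s[i]) mod n = (1 + 4) mod 5 = 0
i=2: (i + s[i]) mod n = (2 + 6) mod 5 = 3
i=3: (i + s[i]) mod n = (3 + 1) mod 5 = 4
i=4: (i + s[i]) mod n = (4 + 5) mod 5 = 4
Residues: [2, 0, 3, 4, 4], distinct: False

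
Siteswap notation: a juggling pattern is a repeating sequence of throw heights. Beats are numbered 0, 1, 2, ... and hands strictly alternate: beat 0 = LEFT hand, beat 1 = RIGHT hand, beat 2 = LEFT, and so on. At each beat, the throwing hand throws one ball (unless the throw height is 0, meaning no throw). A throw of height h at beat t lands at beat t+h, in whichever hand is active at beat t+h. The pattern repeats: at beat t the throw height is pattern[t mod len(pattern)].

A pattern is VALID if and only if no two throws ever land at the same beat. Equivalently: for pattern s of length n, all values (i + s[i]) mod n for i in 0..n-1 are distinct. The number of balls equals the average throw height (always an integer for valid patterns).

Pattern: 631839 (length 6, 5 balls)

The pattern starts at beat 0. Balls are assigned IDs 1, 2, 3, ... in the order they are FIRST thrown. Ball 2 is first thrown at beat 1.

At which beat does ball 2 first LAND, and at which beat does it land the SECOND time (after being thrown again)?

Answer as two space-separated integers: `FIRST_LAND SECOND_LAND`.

Answer: 4 7

Derivation:
Beat 0 (L): throw ball1 h=6 -> lands@6:L; in-air after throw: [b1@6:L]
Beat 1 (R): throw ball2 h=3 -> lands@4:L; in-air after throw: [b2@4:L b1@6:L]
Beat 2 (L): throw ball3 h=1 -> lands@3:R; in-air after throw: [b3@3:R b2@4:L b1@6:L]
Beat 3 (R): throw ball3 h=8 -> lands@11:R; in-air after throw: [b2@4:L b1@6:L b3@11:R]
Beat 4 (L): throw ball2 h=3 -> lands@7:R; in-air after throw: [b1@6:L b2@7:R b3@11:R]
Beat 5 (R): throw ball4 h=9 -> lands@14:L; in-air after throw: [b1@6:L b2@7:R b3@11:R b4@14:L]
Beat 6 (L): throw ball1 h=6 -> lands@12:L; in-air after throw: [b2@7:R b3@11:R b1@12:L b4@14:L]
Beat 7 (R): throw ball2 h=3 -> lands@10:L; in-air after throw: [b2@10:L b3@11:R b1@12:L b4@14:L]
Ball 2: thrown@1 h=3 -> first land @4; rethrown@4 h=3 -> second land @7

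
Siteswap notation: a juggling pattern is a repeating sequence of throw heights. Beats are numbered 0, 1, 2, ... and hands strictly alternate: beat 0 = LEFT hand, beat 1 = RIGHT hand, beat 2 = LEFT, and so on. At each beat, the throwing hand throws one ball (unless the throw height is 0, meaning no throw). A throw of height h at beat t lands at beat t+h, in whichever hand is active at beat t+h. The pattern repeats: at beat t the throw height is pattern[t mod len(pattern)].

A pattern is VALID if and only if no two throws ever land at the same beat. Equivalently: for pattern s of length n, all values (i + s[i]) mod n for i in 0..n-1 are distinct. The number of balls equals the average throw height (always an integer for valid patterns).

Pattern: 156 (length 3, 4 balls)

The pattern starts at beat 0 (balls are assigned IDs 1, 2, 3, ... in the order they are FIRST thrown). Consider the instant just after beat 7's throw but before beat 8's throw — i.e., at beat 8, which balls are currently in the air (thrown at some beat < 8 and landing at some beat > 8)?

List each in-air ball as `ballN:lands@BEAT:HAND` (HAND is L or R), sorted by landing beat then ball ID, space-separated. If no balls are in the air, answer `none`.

Answer: ball3:lands@9:R ball4:lands@11:R ball1:lands@12:L

Derivation:
Beat 0 (L): throw ball1 h=1 -> lands@1:R; in-air after throw: [b1@1:R]
Beat 1 (R): throw ball1 h=5 -> lands@6:L; in-air after throw: [b1@6:L]
Beat 2 (L): throw ball2 h=6 -> lands@8:L; in-air after throw: [b1@6:L b2@8:L]
Beat 3 (R): throw ball3 h=1 -> lands@4:L; in-air after throw: [b3@4:L b1@6:L b2@8:L]
Beat 4 (L): throw ball3 h=5 -> lands@9:R; in-air after throw: [b1@6:L b2@8:L b3@9:R]
Beat 5 (R): throw ball4 h=6 -> lands@11:R; in-air after throw: [b1@6:L b2@8:L b3@9:R b4@11:R]
Beat 6 (L): throw ball1 h=1 -> lands@7:R; in-air after throw: [b1@7:R b2@8:L b3@9:R b4@11:R]
Beat 7 (R): throw ball1 h=5 -> lands@12:L; in-air after throw: [b2@8:L b3@9:R b4@11:R b1@12:L]
Beat 8 (L): throw ball2 h=6 -> lands@14:L; in-air after throw: [b3@9:R b4@11:R b1@12:L b2@14:L]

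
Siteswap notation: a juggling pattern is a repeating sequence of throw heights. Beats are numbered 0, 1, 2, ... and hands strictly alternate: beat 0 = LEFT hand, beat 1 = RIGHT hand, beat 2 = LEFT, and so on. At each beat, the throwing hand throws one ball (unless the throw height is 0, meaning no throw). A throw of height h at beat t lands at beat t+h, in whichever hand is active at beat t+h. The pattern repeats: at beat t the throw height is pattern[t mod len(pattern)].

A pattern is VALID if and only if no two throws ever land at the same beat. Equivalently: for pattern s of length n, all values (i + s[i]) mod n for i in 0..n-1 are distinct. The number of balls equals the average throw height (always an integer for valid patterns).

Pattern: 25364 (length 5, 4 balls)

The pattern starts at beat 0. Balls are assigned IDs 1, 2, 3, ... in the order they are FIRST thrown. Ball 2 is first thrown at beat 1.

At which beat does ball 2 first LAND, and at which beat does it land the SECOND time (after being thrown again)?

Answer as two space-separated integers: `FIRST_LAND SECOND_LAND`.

Answer: 6 11

Derivation:
Beat 0 (L): throw ball1 h=2 -> lands@2:L; in-air after throw: [b1@2:L]
Beat 1 (R): throw ball2 h=5 -> lands@6:L; in-air after throw: [b1@2:L b2@6:L]
Beat 2 (L): throw ball1 h=3 -> lands@5:R; in-air after throw: [b1@5:R b2@6:L]
Beat 3 (R): throw ball3 h=6 -> lands@9:R; in-air after throw: [b1@5:R b2@6:L b3@9:R]
Beat 4 (L): throw ball4 h=4 -> lands@8:L; in-air after throw: [b1@5:R b2@6:L b4@8:L b3@9:R]
Beat 5 (R): throw ball1 h=2 -> lands@7:R; in-air after throw: [b2@6:L b1@7:R b4@8:L b3@9:R]
Beat 6 (L): throw ball2 h=5 -> lands@11:R; in-air after throw: [b1@7:R b4@8:L b3@9:R b2@11:R]
Beat 7 (R): throw ball1 h=3 -> lands@10:L; in-air after throw: [b4@8:L b3@9:R b1@10:L b2@11:R]
Beat 8 (L): throw ball4 h=6 -> lands@14:L; in-air after throw: [b3@9:R b1@10:L b2@11:R b4@14:L]
Beat 9 (R): throw ball3 h=4 -> lands@13:R; in-air after throw: [b1@10:L b2@11:R b3@13:R b4@14:L]
Beat 10 (L): throw ball1 h=2 -> lands@12:L; in-air after throw: [b2@11:R b1@12:L b3@13:R b4@14:L]
Beat 11 (R): throw ball2 h=5 -> lands@16:L; in-air after throw: [b1@12:L b3@13:R b4@14:L b2@16:L]
Ball 2: thrown@1 h=5 -> first land @6; rethrown@6 h=5 -> second land @11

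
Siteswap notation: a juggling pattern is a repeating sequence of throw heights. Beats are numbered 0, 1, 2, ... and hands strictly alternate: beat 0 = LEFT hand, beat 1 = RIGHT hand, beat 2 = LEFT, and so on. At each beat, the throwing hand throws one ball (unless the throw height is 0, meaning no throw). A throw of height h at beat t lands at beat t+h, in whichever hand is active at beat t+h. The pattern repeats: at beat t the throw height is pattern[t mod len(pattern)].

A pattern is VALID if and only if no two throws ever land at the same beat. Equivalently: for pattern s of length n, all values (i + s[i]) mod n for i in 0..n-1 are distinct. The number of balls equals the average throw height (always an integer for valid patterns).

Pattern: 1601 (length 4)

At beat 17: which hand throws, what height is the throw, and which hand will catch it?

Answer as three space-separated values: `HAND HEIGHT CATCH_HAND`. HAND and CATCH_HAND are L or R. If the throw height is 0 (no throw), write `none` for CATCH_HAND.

Beat 17: 17 mod 2 = 1, so hand = R
Throw height = pattern[17 mod 4] = pattern[1] = 6
Lands at beat 17+6=23, 23 mod 2 = 1, so catch hand = R

Answer: R 6 R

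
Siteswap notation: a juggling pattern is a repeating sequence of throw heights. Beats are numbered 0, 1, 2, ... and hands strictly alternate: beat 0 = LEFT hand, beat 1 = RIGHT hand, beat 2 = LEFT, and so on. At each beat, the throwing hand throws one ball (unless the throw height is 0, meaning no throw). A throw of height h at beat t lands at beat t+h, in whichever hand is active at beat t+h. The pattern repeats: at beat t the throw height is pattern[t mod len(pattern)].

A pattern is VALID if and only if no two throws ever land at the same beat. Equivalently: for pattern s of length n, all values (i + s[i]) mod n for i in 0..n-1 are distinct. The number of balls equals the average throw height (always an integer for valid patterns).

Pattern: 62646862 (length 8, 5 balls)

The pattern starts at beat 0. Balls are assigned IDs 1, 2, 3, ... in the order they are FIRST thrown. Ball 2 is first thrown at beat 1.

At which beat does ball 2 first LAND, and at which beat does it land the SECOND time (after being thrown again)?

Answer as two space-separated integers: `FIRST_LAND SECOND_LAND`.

Answer: 3 7

Derivation:
Beat 0 (L): throw ball1 h=6 -> lands@6:L; in-air after throw: [b1@6:L]
Beat 1 (R): throw ball2 h=2 -> lands@3:R; in-air after throw: [b2@3:R b1@6:L]
Beat 2 (L): throw ball3 h=6 -> lands@8:L; in-air after throw: [b2@3:R b1@6:L b3@8:L]
Beat 3 (R): throw ball2 h=4 -> lands@7:R; in-air after throw: [b1@6:L b2@7:R b3@8:L]
Beat 4 (L): throw ball4 h=6 -> lands@10:L; in-air after throw: [b1@6:L b2@7:R b3@8:L b4@10:L]
Beat 5 (R): throw ball5 h=8 -> lands@13:R; in-air after throw: [b1@6:L b2@7:R b3@8:L b4@10:L b5@13:R]
Beat 6 (L): throw ball1 h=6 -> lands@12:L; in-air after throw: [b2@7:R b3@8:L b4@10:L b1@12:L b5@13:R]
Beat 7 (R): throw ball2 h=2 -> lands@9:R; in-air after throw: [b3@8:L b2@9:R b4@10:L b1@12:L b5@13:R]
Ball 2: thrown@1 h=2 -> first land @3; rethrown@3 h=4 -> second land @7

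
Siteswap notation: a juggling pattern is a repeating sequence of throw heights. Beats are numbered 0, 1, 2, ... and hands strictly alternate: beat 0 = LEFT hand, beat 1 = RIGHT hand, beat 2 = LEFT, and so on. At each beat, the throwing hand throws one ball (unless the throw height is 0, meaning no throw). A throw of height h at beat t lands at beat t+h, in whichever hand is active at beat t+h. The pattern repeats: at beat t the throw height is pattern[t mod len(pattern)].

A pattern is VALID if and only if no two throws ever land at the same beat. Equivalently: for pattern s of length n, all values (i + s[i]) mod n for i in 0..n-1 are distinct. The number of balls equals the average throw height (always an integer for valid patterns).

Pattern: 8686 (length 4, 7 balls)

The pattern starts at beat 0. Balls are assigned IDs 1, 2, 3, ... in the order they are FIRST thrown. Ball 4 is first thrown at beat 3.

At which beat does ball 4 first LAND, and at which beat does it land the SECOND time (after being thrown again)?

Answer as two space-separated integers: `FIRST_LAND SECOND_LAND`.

Beat 0 (L): throw ball1 h=8 -> lands@8:L; in-air after throw: [b1@8:L]
Beat 1 (R): throw ball2 h=6 -> lands@7:R; in-air after throw: [b2@7:R b1@8:L]
Beat 2 (L): throw ball3 h=8 -> lands@10:L; in-air after throw: [b2@7:R b1@8:L b3@10:L]
Beat 3 (R): throw ball4 h=6 -> lands@9:R; in-air after throw: [b2@7:R b1@8:L b4@9:R b3@10:L]
Beat 4 (L): throw ball5 h=8 -> lands@12:L; in-air after throw: [b2@7:R b1@8:L b4@9:R b3@10:L b5@12:L]
Beat 5 (R): throw ball6 h=6 -> lands@11:R; in-air after throw: [b2@7:R b1@8:L b4@9:R b3@10:L b6@11:R b5@12:L]
Beat 6 (L): throw ball7 h=8 -> lands@14:L; in-air after throw: [b2@7:R b1@8:L b4@9:R b3@10:L b6@11:R b5@12:L b7@14:L]
Beat 7 (R): throw ball2 h=6 -> lands@13:R; in-air after throw: [b1@8:L b4@9:R b3@10:L b6@11:R b5@12:L b2@13:R b7@14:L]
Beat 8 (L): throw ball1 h=8 -> lands@16:L; in-air after throw: [b4@9:R b3@10:L b6@11:R b5@12:L b2@13:R b7@14:L b1@16:L]
Beat 9 (R): throw ball4 h=6 -> lands@15:R; in-air after throw: [b3@10:L b6@11:R b5@12:L b2@13:R b7@14:L b4@15:R b1@16:L]
Beat 10 (L): throw ball3 h=8 -> lands@18:L; in-air after throw: [b6@11:R b5@12:L b2@13:R b7@14:L b4@15:R b1@16:L b3@18:L]
Beat 11 (R): throw ball6 h=6 -> lands@17:R; in-air after throw: [b5@12:L b2@13:R b7@14:L b4@15:R b1@16:L b6@17:R b3@18:L]
Beat 12 (L): throw ball5 h=8 -> lands@20:L; in-air after throw: [b2@13:R b7@14:L b4@15:R b1@16:L b6@17:R b3@18:L b5@20:L]
Beat 13 (R): throw ball2 h=6 -> lands@19:R; in-air after throw: [b7@14:L b4@15:R b1@16:L b6@17:R b3@18:L b2@19:R b5@20:L]
Beat 14 (L): throw ball7 h=8 -> lands@22:L; in-air after throw: [b4@15:R b1@16:L b6@17:R b3@18:L b2@19:R b5@20:L b7@22:L]
Beat 15 (R): throw ball4 h=6 -> lands@21:R; in-air after throw: [b1@16:L b6@17:R b3@18:L b2@19:R b5@20:L b4@21:R b7@22:L]
Ball 4: thrown@3 h=6 -> first land @9; rethrown@9 h=6 -> second land @15

Answer: 9 15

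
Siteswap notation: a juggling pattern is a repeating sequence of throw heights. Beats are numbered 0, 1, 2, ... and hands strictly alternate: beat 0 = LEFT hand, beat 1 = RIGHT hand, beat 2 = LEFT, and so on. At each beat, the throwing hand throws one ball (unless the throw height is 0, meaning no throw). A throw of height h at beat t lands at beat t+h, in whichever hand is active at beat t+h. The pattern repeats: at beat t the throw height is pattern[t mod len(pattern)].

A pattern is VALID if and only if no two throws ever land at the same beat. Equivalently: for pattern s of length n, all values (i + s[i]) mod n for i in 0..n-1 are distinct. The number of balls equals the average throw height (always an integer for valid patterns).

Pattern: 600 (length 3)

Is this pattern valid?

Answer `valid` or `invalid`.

Answer: valid

Derivation:
i=0: (i + s[i]) mod n = (0 + 6) mod 3 = 0
i=1: (i + s[i]) mod n = (1 + 0) mod 3 = 1
i=2: (i + s[i]) mod n = (2 + 0) mod 3 = 2
Residues: [0, 1, 2], distinct: True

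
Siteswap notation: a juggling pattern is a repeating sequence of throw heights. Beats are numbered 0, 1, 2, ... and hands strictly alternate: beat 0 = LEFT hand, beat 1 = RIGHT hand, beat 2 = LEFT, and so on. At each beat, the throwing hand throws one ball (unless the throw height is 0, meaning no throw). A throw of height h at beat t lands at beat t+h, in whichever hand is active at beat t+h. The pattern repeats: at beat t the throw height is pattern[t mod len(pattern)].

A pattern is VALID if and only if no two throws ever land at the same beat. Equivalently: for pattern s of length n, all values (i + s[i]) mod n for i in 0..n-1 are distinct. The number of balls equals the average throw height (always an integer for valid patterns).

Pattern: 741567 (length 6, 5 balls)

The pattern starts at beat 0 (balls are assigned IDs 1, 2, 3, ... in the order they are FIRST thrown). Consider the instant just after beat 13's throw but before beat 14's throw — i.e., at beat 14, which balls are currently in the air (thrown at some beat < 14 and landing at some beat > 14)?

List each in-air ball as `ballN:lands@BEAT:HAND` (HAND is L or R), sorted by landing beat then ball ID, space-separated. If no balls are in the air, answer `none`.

Beat 0 (L): throw ball1 h=7 -> lands@7:R; in-air after throw: [b1@7:R]
Beat 1 (R): throw ball2 h=4 -> lands@5:R; in-air after throw: [b2@5:R b1@7:R]
Beat 2 (L): throw ball3 h=1 -> lands@3:R; in-air after throw: [b3@3:R b2@5:R b1@7:R]
Beat 3 (R): throw ball3 h=5 -> lands@8:L; in-air after throw: [b2@5:R b1@7:R b3@8:L]
Beat 4 (L): throw ball4 h=6 -> lands@10:L; in-air after throw: [b2@5:R b1@7:R b3@8:L b4@10:L]
Beat 5 (R): throw ball2 h=7 -> lands@12:L; in-air after throw: [b1@7:R b3@8:L b4@10:L b2@12:L]
Beat 6 (L): throw ball5 h=7 -> lands@13:R; in-air after throw: [b1@7:R b3@8:L b4@10:L b2@12:L b5@13:R]
Beat 7 (R): throw ball1 h=4 -> lands@11:R; in-air after throw: [b3@8:L b4@10:L b1@11:R b2@12:L b5@13:R]
Beat 8 (L): throw ball3 h=1 -> lands@9:R; in-air after throw: [b3@9:R b4@10:L b1@11:R b2@12:L b5@13:R]
Beat 9 (R): throw ball3 h=5 -> lands@14:L; in-air after throw: [b4@10:L b1@11:R b2@12:L b5@13:R b3@14:L]
Beat 10 (L): throw ball4 h=6 -> lands@16:L; in-air after throw: [b1@11:R b2@12:L b5@13:R b3@14:L b4@16:L]
Beat 11 (R): throw ball1 h=7 -> lands@18:L; in-air after throw: [b2@12:L b5@13:R b3@14:L b4@16:L b1@18:L]
Beat 12 (L): throw ball2 h=7 -> lands@19:R; in-air after throw: [b5@13:R b3@14:L b4@16:L b1@18:L b2@19:R]
Beat 13 (R): throw ball5 h=4 -> lands@17:R; in-air after throw: [b3@14:L b4@16:L b5@17:R b1@18:L b2@19:R]
Beat 14 (L): throw ball3 h=1 -> lands@15:R; in-air after throw: [b3@15:R b4@16:L b5@17:R b1@18:L b2@19:R]

Answer: ball4:lands@16:L ball5:lands@17:R ball1:lands@18:L ball2:lands@19:R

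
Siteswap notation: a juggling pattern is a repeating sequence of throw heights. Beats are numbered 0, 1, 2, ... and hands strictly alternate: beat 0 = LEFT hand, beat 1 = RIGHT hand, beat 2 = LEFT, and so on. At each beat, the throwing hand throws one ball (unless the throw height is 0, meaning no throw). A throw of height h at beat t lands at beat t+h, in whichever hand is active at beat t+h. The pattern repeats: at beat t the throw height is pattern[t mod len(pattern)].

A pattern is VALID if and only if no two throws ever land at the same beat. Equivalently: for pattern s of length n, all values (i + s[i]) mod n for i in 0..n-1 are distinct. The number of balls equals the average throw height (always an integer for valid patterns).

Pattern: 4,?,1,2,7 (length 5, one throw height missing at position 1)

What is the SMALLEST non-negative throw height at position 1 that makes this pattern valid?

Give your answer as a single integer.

i=0: (0 + 4) mod 5 = 4
i=1: s[i]=? (unknown)
i=2: (2 + 1) mod 5 = 3
i=3: (3 + 2) mod 5 = 0
i=4: (4 + 7) mod 5 = 1
Known residues: [0, 1, 3, 4]; need a permutation of 0..4, so missing residue r = 2
Need (1 + s) mod 5 = 2; smallest s = (2 - 1) mod 5 = 1

Answer: 1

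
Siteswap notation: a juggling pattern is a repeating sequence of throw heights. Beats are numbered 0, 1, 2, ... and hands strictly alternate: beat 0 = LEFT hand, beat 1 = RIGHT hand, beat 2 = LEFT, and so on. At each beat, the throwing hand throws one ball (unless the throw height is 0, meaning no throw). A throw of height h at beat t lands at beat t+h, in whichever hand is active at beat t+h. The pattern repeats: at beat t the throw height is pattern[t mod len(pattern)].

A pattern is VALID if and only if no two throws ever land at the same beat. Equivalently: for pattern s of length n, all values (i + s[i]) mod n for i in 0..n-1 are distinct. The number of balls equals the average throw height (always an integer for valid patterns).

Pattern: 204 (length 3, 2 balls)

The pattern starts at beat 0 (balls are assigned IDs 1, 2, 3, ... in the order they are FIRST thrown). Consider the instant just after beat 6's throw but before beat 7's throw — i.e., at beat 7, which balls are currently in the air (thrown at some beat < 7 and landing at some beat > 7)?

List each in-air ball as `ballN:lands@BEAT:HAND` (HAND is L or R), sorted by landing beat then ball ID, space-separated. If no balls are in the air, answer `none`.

Beat 0 (L): throw ball1 h=2 -> lands@2:L; in-air after throw: [b1@2:L]
Beat 2 (L): throw ball1 h=4 -> lands@6:L; in-air after throw: [b1@6:L]
Beat 3 (R): throw ball2 h=2 -> lands@5:R; in-air after throw: [b2@5:R b1@6:L]
Beat 5 (R): throw ball2 h=4 -> lands@9:R; in-air after throw: [b1@6:L b2@9:R]
Beat 6 (L): throw ball1 h=2 -> lands@8:L; in-air after throw: [b1@8:L b2@9:R]

Answer: ball1:lands@8:L ball2:lands@9:R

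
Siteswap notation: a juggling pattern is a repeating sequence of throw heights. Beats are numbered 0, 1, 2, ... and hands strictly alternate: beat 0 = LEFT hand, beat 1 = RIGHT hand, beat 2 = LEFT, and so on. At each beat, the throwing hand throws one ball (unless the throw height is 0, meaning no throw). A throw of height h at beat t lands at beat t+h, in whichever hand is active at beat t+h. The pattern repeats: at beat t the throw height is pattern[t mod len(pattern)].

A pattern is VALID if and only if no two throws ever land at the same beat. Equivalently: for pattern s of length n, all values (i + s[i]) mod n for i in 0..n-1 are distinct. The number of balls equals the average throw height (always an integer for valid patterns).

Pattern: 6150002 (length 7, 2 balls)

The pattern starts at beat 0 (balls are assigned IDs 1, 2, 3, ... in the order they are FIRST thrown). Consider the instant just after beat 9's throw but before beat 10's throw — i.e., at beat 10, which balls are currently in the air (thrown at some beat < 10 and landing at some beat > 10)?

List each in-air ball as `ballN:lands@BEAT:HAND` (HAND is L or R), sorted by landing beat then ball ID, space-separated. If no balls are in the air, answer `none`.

Beat 0 (L): throw ball1 h=6 -> lands@6:L; in-air after throw: [b1@6:L]
Beat 1 (R): throw ball2 h=1 -> lands@2:L; in-air after throw: [b2@2:L b1@6:L]
Beat 2 (L): throw ball2 h=5 -> lands@7:R; in-air after throw: [b1@6:L b2@7:R]
Beat 6 (L): throw ball1 h=2 -> lands@8:L; in-air after throw: [b2@7:R b1@8:L]
Beat 7 (R): throw ball2 h=6 -> lands@13:R; in-air after throw: [b1@8:L b2@13:R]
Beat 8 (L): throw ball1 h=1 -> lands@9:R; in-air after throw: [b1@9:R b2@13:R]
Beat 9 (R): throw ball1 h=5 -> lands@14:L; in-air after throw: [b2@13:R b1@14:L]

Answer: ball2:lands@13:R ball1:lands@14:L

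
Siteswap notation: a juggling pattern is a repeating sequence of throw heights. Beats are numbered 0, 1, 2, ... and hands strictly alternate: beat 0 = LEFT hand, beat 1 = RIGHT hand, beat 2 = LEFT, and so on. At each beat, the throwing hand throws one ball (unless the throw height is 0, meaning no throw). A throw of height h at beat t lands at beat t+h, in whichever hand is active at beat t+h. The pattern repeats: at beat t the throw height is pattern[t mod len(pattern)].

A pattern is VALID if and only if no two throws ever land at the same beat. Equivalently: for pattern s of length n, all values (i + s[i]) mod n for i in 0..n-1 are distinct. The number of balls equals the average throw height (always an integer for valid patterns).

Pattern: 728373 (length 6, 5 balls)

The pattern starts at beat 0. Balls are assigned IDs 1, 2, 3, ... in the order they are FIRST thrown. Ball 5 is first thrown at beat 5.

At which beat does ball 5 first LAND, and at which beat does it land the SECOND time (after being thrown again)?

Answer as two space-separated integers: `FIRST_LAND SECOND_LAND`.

Answer: 8 16

Derivation:
Beat 0 (L): throw ball1 h=7 -> lands@7:R; in-air after throw: [b1@7:R]
Beat 1 (R): throw ball2 h=2 -> lands@3:R; in-air after throw: [b2@3:R b1@7:R]
Beat 2 (L): throw ball3 h=8 -> lands@10:L; in-air after throw: [b2@3:R b1@7:R b3@10:L]
Beat 3 (R): throw ball2 h=3 -> lands@6:L; in-air after throw: [b2@6:L b1@7:R b3@10:L]
Beat 4 (L): throw ball4 h=7 -> lands@11:R; in-air after throw: [b2@6:L b1@7:R b3@10:L b4@11:R]
Beat 5 (R): throw ball5 h=3 -> lands@8:L; in-air after throw: [b2@6:L b1@7:R b5@8:L b3@10:L b4@11:R]
Beat 6 (L): throw ball2 h=7 -> lands@13:R; in-air after throw: [b1@7:R b5@8:L b3@10:L b4@11:R b2@13:R]
Beat 7 (R): throw ball1 h=2 -> lands@9:R; in-air after throw: [b5@8:L b1@9:R b3@10:L b4@11:R b2@13:R]
Beat 8 (L): throw ball5 h=8 -> lands@16:L; in-air after throw: [b1@9:R b3@10:L b4@11:R b2@13:R b5@16:L]
Beat 9 (R): throw ball1 h=3 -> lands@12:L; in-air after throw: [b3@10:L b4@11:R b1@12:L b2@13:R b5@16:L]
Beat 10 (L): throw ball3 h=7 -> lands@17:R; in-air after throw: [b4@11:R b1@12:L b2@13:R b5@16:L b3@17:R]
Beat 11 (R): throw ball4 h=3 -> lands@14:L; in-air after throw: [b1@12:L b2@13:R b4@14:L b5@16:L b3@17:R]
Beat 12 (L): throw ball1 h=7 -> lands@19:R; in-air after throw: [b2@13:R b4@14:L b5@16:L b3@17:R b1@19:R]
Beat 13 (R): throw ball2 h=2 -> lands@15:R; in-air after throw: [b4@14:L b2@15:R b5@16:L b3@17:R b1@19:R]
Beat 14 (L): throw ball4 h=8 -> lands@22:L; in-air after throw: [b2@15:R b5@16:L b3@17:R b1@19:R b4@22:L]
Beat 15 (R): throw ball2 h=3 -> lands@18:L; in-air after throw: [b5@16:L b3@17:R b2@18:L b1@19:R b4@22:L]
Ball 5: thrown@5 h=3 -> first land @8; rethrown@8 h=8 -> second land @16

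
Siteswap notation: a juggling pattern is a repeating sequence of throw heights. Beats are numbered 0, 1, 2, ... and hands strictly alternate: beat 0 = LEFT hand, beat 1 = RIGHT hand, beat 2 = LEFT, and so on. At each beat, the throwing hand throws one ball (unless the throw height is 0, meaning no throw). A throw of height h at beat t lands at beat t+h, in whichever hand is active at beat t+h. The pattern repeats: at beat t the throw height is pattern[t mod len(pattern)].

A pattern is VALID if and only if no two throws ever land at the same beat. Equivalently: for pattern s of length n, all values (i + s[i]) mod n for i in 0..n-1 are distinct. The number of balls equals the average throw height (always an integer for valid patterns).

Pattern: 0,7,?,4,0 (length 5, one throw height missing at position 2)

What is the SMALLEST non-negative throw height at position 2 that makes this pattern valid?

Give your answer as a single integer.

Answer: 4

Derivation:
i=0: (0 + 0) mod 5 = 0
i=1: (1 + 7) mod 5 = 3
i=2: s[i]=? (unknown)
i=3: (3 + 4) mod 5 = 2
i=4: (4 + 0) mod 5 = 4
Known residues: [0, 2, 3, 4]; need a permutation of 0..4, so missing residue r = 1
Need (2 + s) mod 5 = 1; smallest s = (1 - 2) mod 5 = 4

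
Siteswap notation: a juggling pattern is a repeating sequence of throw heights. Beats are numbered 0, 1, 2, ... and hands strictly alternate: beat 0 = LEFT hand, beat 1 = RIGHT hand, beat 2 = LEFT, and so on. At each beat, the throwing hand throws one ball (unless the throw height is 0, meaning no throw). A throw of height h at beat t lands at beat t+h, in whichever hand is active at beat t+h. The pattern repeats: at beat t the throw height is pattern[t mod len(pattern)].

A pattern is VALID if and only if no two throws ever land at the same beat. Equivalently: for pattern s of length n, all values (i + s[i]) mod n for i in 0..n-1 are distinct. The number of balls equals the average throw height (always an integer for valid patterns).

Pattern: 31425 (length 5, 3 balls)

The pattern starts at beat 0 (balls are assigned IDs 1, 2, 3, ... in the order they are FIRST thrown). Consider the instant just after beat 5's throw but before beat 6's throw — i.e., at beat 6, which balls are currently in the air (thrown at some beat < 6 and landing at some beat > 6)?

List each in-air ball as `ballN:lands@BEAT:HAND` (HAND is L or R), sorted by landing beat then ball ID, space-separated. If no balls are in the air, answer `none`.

Beat 0 (L): throw ball1 h=3 -> lands@3:R; in-air after throw: [b1@3:R]
Beat 1 (R): throw ball2 h=1 -> lands@2:L; in-air after throw: [b2@2:L b1@3:R]
Beat 2 (L): throw ball2 h=4 -> lands@6:L; in-air after throw: [b1@3:R b2@6:L]
Beat 3 (R): throw ball1 h=2 -> lands@5:R; in-air after throw: [b1@5:R b2@6:L]
Beat 4 (L): throw ball3 h=5 -> lands@9:R; in-air after throw: [b1@5:R b2@6:L b3@9:R]
Beat 5 (R): throw ball1 h=3 -> lands@8:L; in-air after throw: [b2@6:L b1@8:L b3@9:R]
Beat 6 (L): throw ball2 h=1 -> lands@7:R; in-air after throw: [b2@7:R b1@8:L b3@9:R]

Answer: ball1:lands@8:L ball3:lands@9:R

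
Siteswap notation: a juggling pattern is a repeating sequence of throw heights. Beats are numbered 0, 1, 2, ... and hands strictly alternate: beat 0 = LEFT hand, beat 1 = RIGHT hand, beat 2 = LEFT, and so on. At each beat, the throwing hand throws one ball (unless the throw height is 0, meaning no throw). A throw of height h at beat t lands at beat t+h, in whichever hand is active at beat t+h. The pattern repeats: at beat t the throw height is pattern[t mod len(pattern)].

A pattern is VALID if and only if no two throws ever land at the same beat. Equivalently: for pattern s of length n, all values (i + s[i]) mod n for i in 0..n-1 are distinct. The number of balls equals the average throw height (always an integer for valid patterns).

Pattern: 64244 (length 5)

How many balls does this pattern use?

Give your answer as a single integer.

Answer: 4

Derivation:
Pattern = [6, 4, 2, 4, 4], length n = 5
  position 0: throw height = 6, running sum = 6
  position 1: throw height = 4, running sum = 10
  position 2: throw height = 2, running sum = 12
  position 3: throw height = 4, running sum = 16
  position 4: throw height = 4, running sum = 20
Total sum = 20; balls = sum / n = 20 / 5 = 4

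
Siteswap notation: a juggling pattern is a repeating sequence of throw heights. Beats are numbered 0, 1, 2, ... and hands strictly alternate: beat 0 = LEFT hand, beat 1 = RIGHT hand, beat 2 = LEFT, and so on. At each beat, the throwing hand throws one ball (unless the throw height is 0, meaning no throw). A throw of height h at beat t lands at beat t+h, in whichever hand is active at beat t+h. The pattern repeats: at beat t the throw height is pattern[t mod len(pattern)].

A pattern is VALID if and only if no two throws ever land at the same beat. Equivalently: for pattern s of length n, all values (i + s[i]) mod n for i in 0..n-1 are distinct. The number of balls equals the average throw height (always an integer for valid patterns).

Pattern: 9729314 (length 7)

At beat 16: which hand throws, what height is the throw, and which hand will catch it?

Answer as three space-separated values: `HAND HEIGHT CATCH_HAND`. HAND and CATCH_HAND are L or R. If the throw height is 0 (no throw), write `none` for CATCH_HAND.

Answer: L 2 L

Derivation:
Beat 16: 16 mod 2 = 0, so hand = L
Throw height = pattern[16 mod 7] = pattern[2] = 2
Lands at beat 16+2=18, 18 mod 2 = 0, so catch hand = L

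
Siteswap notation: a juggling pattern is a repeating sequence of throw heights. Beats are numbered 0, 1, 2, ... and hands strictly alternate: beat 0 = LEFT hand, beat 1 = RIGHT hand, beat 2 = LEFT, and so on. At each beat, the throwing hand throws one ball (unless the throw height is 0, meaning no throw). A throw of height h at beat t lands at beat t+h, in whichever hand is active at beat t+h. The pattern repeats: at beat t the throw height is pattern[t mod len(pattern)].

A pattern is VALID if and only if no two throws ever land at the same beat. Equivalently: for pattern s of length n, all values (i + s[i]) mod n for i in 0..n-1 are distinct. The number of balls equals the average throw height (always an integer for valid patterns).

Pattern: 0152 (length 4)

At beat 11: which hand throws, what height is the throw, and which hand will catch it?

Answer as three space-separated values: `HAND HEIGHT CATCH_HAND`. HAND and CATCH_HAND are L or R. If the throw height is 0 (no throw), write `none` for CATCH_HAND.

Beat 11: 11 mod 2 = 1, so hand = R
Throw height = pattern[11 mod 4] = pattern[3] = 2
Lands at beat 11+2=13, 13 mod 2 = 1, so catch hand = R

Answer: R 2 R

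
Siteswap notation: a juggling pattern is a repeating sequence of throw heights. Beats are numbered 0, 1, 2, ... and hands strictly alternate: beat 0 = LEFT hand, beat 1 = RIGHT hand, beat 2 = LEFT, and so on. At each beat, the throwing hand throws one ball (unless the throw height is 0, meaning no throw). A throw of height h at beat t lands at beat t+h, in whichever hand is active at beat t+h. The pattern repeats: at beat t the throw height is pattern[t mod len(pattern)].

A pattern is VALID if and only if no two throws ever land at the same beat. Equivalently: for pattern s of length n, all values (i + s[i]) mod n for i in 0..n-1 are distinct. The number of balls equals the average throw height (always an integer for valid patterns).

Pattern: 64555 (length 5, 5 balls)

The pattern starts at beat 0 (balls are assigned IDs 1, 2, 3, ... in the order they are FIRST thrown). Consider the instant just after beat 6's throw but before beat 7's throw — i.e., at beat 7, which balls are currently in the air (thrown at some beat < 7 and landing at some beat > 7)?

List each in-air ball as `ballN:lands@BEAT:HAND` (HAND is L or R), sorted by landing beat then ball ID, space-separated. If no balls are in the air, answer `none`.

Answer: ball4:lands@8:L ball5:lands@9:R ball1:lands@10:L ball2:lands@11:R

Derivation:
Beat 0 (L): throw ball1 h=6 -> lands@6:L; in-air after throw: [b1@6:L]
Beat 1 (R): throw ball2 h=4 -> lands@5:R; in-air after throw: [b2@5:R b1@6:L]
Beat 2 (L): throw ball3 h=5 -> lands@7:R; in-air after throw: [b2@5:R b1@6:L b3@7:R]
Beat 3 (R): throw ball4 h=5 -> lands@8:L; in-air after throw: [b2@5:R b1@6:L b3@7:R b4@8:L]
Beat 4 (L): throw ball5 h=5 -> lands@9:R; in-air after throw: [b2@5:R b1@6:L b3@7:R b4@8:L b5@9:R]
Beat 5 (R): throw ball2 h=6 -> lands@11:R; in-air after throw: [b1@6:L b3@7:R b4@8:L b5@9:R b2@11:R]
Beat 6 (L): throw ball1 h=4 -> lands@10:L; in-air after throw: [b3@7:R b4@8:L b5@9:R b1@10:L b2@11:R]
Beat 7 (R): throw ball3 h=5 -> lands@12:L; in-air after throw: [b4@8:L b5@9:R b1@10:L b2@11:R b3@12:L]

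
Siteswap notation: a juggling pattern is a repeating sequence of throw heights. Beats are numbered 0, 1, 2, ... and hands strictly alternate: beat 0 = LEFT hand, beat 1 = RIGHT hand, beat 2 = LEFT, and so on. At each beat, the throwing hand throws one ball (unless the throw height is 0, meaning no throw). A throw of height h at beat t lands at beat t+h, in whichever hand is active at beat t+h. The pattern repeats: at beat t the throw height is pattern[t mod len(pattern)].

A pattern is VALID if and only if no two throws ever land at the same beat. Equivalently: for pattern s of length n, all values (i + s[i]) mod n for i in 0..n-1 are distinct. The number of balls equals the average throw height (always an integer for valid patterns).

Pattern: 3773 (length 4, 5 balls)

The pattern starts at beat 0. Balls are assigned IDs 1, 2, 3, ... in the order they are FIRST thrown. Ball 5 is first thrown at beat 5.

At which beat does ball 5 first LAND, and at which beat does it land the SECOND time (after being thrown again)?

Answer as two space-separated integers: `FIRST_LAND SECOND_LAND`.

Answer: 12 15

Derivation:
Beat 0 (L): throw ball1 h=3 -> lands@3:R; in-air after throw: [b1@3:R]
Beat 1 (R): throw ball2 h=7 -> lands@8:L; in-air after throw: [b1@3:R b2@8:L]
Beat 2 (L): throw ball3 h=7 -> lands@9:R; in-air after throw: [b1@3:R b2@8:L b3@9:R]
Beat 3 (R): throw ball1 h=3 -> lands@6:L; in-air after throw: [b1@6:L b2@8:L b3@9:R]
Beat 4 (L): throw ball4 h=3 -> lands@7:R; in-air after throw: [b1@6:L b4@7:R b2@8:L b3@9:R]
Beat 5 (R): throw ball5 h=7 -> lands@12:L; in-air after throw: [b1@6:L b4@7:R b2@8:L b3@9:R b5@12:L]
Beat 6 (L): throw ball1 h=7 -> lands@13:R; in-air after throw: [b4@7:R b2@8:L b3@9:R b5@12:L b1@13:R]
Beat 7 (R): throw ball4 h=3 -> lands@10:L; in-air after throw: [b2@8:L b3@9:R b4@10:L b5@12:L b1@13:R]
Beat 8 (L): throw ball2 h=3 -> lands@11:R; in-air after throw: [b3@9:R b4@10:L b2@11:R b5@12:L b1@13:R]
Beat 9 (R): throw ball3 h=7 -> lands@16:L; in-air after throw: [b4@10:L b2@11:R b5@12:L b1@13:R b3@16:L]
Beat 10 (L): throw ball4 h=7 -> lands@17:R; in-air after throw: [b2@11:R b5@12:L b1@13:R b3@16:L b4@17:R]
Beat 11 (R): throw ball2 h=3 -> lands@14:L; in-air after throw: [b5@12:L b1@13:R b2@14:L b3@16:L b4@17:R]
Beat 12 (L): throw ball5 h=3 -> lands@15:R; in-air after throw: [b1@13:R b2@14:L b5@15:R b3@16:L b4@17:R]
Beat 13 (R): throw ball1 h=7 -> lands@20:L; in-air after throw: [b2@14:L b5@15:R b3@16:L b4@17:R b1@20:L]
Beat 14 (L): throw ball2 h=7 -> lands@21:R; in-air after throw: [b5@15:R b3@16:L b4@17:R b1@20:L b2@21:R]
Beat 15 (R): throw ball5 h=3 -> lands@18:L; in-air after throw: [b3@16:L b4@17:R b5@18:L b1@20:L b2@21:R]
Ball 5: thrown@5 h=7 -> first land @12; rethrown@12 h=3 -> second land @15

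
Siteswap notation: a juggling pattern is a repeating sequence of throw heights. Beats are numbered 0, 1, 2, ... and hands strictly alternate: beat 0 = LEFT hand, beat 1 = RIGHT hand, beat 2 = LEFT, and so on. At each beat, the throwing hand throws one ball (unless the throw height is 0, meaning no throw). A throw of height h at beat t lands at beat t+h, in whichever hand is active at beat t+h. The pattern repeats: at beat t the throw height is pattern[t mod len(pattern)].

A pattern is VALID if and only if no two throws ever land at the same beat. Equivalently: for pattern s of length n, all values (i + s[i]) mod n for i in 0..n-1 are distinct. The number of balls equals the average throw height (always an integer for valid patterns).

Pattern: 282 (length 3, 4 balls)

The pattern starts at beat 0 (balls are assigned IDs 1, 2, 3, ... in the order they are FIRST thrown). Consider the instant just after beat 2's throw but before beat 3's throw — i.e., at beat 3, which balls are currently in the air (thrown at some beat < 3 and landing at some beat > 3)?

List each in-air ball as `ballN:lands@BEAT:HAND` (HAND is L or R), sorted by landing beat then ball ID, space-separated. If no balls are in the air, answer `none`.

Answer: ball1:lands@4:L ball2:lands@9:R

Derivation:
Beat 0 (L): throw ball1 h=2 -> lands@2:L; in-air after throw: [b1@2:L]
Beat 1 (R): throw ball2 h=8 -> lands@9:R; in-air after throw: [b1@2:L b2@9:R]
Beat 2 (L): throw ball1 h=2 -> lands@4:L; in-air after throw: [b1@4:L b2@9:R]
Beat 3 (R): throw ball3 h=2 -> lands@5:R; in-air after throw: [b1@4:L b3@5:R b2@9:R]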